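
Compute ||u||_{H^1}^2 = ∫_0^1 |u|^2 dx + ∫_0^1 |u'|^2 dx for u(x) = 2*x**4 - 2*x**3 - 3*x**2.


||u||_{H^1}^2 = 596/45

The H^1 norm (squared) on an interval (0, L) is
  ||u||_{H^1}^2 = ∫_0^L u(x)^2 dx + ∫_0^L u'(x)^2 dx.
Compute u'(x) = 8*x**3 - 6*x**2 - 6*x.
Then u(x)^2 = 4*x**8 - 8*x**7 - 8*x**6 + 12*x**5 + 9*x**4 and u'(x)^2 = 64*x**6 - 96*x**5 - 60*x**4 + 72*x**3 + 36*x**2.
Integrate each monomial from 0 to 1 using ∫_0^1 c·x^n dx = c·1^(n+1)/(n+1):
  ∫_0^1 u(x)^2 dx = ∫_0^1 (4*x^8 - 8*x^7 - 8*x^6 + 12*x^5 + 9*x^4) dx. Term by term:
    ∫_0^1 4*x^8 dx = 4/9;  ∫_0^1 -8*x^7 dx = -1;  ∫_0^1 -8*x^6 dx = -8/7;
    ∫_0^1 12*x^5 dx = 2;  ∫_0^1 9*x^4 dx = 9/5.
  Sum: 4/9 − 1 − 8/7 + 2 + 9/5 = 662/315.
  ∫_0^1 u'(x)^2 dx = ∫_0^1 (64*x^6 - 96*x^5 - 60*x^4 + 72*x^3 + 36*x^2) dx. Term by term:
    ∫_0^1 64*x^6 dx = 64/7;  ∫_0^1 -96*x^5 dx = -16;  ∫_0^1 -60*x^4 dx = -12;
    ∫_0^1 72*x^3 dx = 18;  ∫_0^1 36*x^2 dx = 12.
  Sum: 64/7 − 16 − 12 + 18 + 12 = 78/7.
Adding: ||u||_{H^1}^2 = 662/315 + 78/7 = 596/45.


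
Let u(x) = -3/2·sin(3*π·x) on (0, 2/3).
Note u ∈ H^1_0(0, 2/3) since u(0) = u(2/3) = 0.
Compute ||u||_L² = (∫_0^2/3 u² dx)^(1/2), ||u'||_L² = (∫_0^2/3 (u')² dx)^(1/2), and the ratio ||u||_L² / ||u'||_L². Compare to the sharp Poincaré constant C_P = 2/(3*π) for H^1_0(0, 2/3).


||u||_L² / ||u'||_L² = 1/(3*π) < C_P = 2/(3*π).

u(x) = -3/2·sin(3*π·x), so u'(x) = -9*π*cos(3*π*x)/2.
Writing u(x) = A·sin(kπx/L) with A = -3/2 and k = 2, use ∫_0^L sin²(kπx/L) dx = L/2 and ∫_0^L cos²(kπx/L) dx = L/2.
u² = 9/4·sin²(3*π·x) and (u')² = 81*π^2/4·cos²(3*π·x), and each of sin², cos² integrates to L/2 = 1/3 over (0, 2/3).
∫_0^2/3 u² dx = 3/4, so ||u||_L² = sqrt(3)/2.
∫_0^2/3 (u')² dx = 27*π^2/4, so ||u'||_L² = 3*sqrt(3)*π/2.
Ratio ||u||_L² / ||u'||_L² = 1/(3*π).
Sharp Poincaré constant on H^1_0(0, 2/3) is C_P = L/π = 2/(3*π), achieved by sin(3*π/2·x).
This is the k = 2 harmonic; the ratio L/(kπ) is strictly less than C_P = L/π, consistent with the sharp inequality ||u||_L² ≤ C_P ||u'||_L².


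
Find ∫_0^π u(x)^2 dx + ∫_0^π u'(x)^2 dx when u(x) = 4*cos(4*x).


||u||_{H^1(0,π)}^2 = 136*π

u'(x) = -16*sin(4*x).
Expand u² and (u')² and integrate term by term on (0, π), using: for integers n ≥ 1, ∫_0^π sin²(nx) dx = ∫_0^π cos²(nx) dx = π/2; for n ≠ n', ∫_0^π sin(nx)sin(n'x) dx = ∫_0^π cos(nx)cos(n'x) dx = 0; and by product-to-sum, ∫_0^π sin(nx)cos(n'x) dx = ½∫_0^π [sin((n+n')x) + sin((n−n')x)] dx, which is 0 when n+n' is even and 2n/(n²−n'²) when n+n' is odd (it need not vanish on (0, π)).
  u² squared terms: (4)²·∫cos(4x)² dx = 16·π/2 = 8*π.
  So ∫_0^π u² dx = 8*π.
  (u')² squared terms: (-16)²·∫sin(4x)² dx = 256·π/2 = 128*π.
  So ∫_0^π (u')² dx = 128*π.
||u||_{H^1}^2 = (8*π) + (128*π) = 136*π.


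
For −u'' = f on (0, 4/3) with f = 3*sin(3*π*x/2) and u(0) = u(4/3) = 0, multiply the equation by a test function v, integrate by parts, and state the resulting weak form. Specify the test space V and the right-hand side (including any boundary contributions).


V = H^1_0(0, 4/3) (so v(0) = v(4/3) = 0); weak form: ∫_0^4/3 u'v' dx = ∫_0^4/3 (3*sin(3*π*x/2)) v dx for all v ∈ V.

Multiply both sides by a test function v and integrate from 0 to 4/3:
  ∫_0^4/3 −u''(x) v(x) dx = ∫_0^4/3 f(x) v(x) dx.
Integrate the LHS by parts once:
  ∫_0^4/3 −u'' v dx = −[u'(x) v(x)]_0^4/3 + ∫_0^4/3 u'(x) v'(x) dx.
Thus ∫_0^4/3 u'(x) v'(x) dx = ∫_0^4/3 f(x) v(x) dx + [u'(x) v(x)]_0^4/3.
Choose V so that boundary terms are either known or forced to vanish.
u is Dirichlet: u(0) = u(4/3) = 0. Let V = H^1_0(0, 4/3); then v(0) = v(4/3) = 0, and [u' v]_0^4/3 = 0.
Weak formulation: find u (satisfying any essential BC) such that ∫_0^4/3 u'(x) v'(x) dx = ∫_0^4/3 f v dx for all v ∈ V.
Substituting f(x) = 3*sin(3*π*x/2), the right-hand side is ∫_0^4/3 (3*sin(3*π*x/2)) v dx.


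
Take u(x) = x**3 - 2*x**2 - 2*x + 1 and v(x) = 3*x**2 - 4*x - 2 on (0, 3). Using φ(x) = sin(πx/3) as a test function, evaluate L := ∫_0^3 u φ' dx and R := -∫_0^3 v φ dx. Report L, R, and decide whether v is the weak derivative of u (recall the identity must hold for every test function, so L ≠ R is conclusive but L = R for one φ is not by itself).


LHS = -33/π + 324/π^3, RHS = -33/π + 324/π^3. Yes, v = u' weakly.

u(x) = x**3 - 2*x**2 - 2*x + 1, classical derivative u'(x) = 3*x**2 - 4*x - 2.
φ(x) = sin(πx/3), so φ'(x) = π*cos(π*x/3)/3.
Note φ(0) = φ(3) = 0, so the boundary term u·φ vanishes.
LHS = ∫_0^3 u(x) φ'(x) dx = ∫_0^3 (π*x^3*cos(π*x/3)/3 - 2*π*x^2*cos(π*x/3)/3 - 2*π*x*cos(π*x/3)/3 + π*cos(π*x/3)/3) dx. Term by term:
  ∫_0^3 π*cos(π*x/3)/3 dx = 0;  ∫_0^3 -2*π*x*cos(π*x/3)/3 dx = 12/π;  ∫_0^3 -2*π*x^2*cos(π*x/3)/3 dx = 36/π;
  ∫_0^3 π*x^3*cos(π*x/3)/3 dx = -81/π + 324/π^3.
Sum: 0 + 12/π + 36/π + -81/π + 324/π^3 = -33/π + 324/π^3.
So LHS = -33/π + 324/π^3.
∫_0^3 v(x) φ(x) dx = ∫_0^3 (3*x^2*sin(π*x/3) - 4*x*sin(π*x/3) - 2*sin(π*x/3)) dx. Term by term:
  ∫_0^3 -2*sin(π*x/3) dx = -12/π;  ∫_0^3 -4*x*sin(π*x/3) dx = -36/π;  ∫_0^3 3*x^2*sin(π*x/3) dx = -324/π^3 + 81/π.
Sum: -12/π − 36/π + -324/π^3 + 81/π = -324/π^3 + 33/π.
So RHS = -∫_0^3 v(x) φ(x) dx = -33/π + 324/π^3.
LHS = RHS, so the identity holds for this test φ.
Moreover u is smooth here and v(x) = u'(x) = 3*x**2 - 4*x - 2 pointwise, so the identity holds for every test function. Hence v is the weak derivative of u.


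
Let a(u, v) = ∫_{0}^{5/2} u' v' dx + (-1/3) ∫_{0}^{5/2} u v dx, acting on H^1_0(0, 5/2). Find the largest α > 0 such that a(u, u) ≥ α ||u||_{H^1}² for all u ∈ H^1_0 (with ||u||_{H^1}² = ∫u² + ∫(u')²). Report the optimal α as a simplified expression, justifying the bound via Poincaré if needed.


α = (-25 + 12*π^2)/(3*(25 + 4*π^2))

Coercivity of a(·,·) on H^1_0(0, 5/2) means a(u, u) ≥ α ||u||_{H^1}² for every u ∈ H^1_0.
The interval has length L = 5/2, and Poincaré/coercivity depend only on L. Here a(u, u) = ∫(u')² + (-1/3)·∫u².
Here c = -1/3 < 0 with |c| < (π/L)² = 4*π^2/25, so coercivity still holds. The condition a(u,u) ≥ α||u||_{H^1}² reads (1−α)∫(u')² ≥ (α−c)∫u². Any admissible α is ≤ 1 (rapidly oscillating u have ∫u²/∫(u')² → 0), and α = 1 would force 0 ≥ (1−c)∫u², impossible since c < 1; so 1−α > 0. By the sharp Poincaré inequality on H^1_0 of an interval of length L, ∫(u')² ≥ (π/L)²∫u² with equality for the first sine mode sin(π(x−x₀)/L) (x₀ the left endpoint), so the inequality holds for all u iff (1−α)(π/L)² ≥ α − c, i.e. α ≤ ((π/L)² + c)/((π/L)² + 1) = (1 + c(L/π)²)/(1 + (L/π)²). (Direct route, valid since c ≤ 0: Poincaré gives c∫u² ≥ c(L/π)²∫(u')², so a(u,u) ≥ (1 + c(L/π)²)∫(u')², while ||u||_{H^1}² ≤ (1 + (L/π)²)∫(u')²; dividing yields the same α.) With (π/L)² = 4*π^2/25 and c = -1/3, the largest admissible constant is α = ((π/L)² + c)/((π/L)² + 1).
Simplifying, α = (-25 + 12*π^2)/(3*(25 + 4*π^2)).


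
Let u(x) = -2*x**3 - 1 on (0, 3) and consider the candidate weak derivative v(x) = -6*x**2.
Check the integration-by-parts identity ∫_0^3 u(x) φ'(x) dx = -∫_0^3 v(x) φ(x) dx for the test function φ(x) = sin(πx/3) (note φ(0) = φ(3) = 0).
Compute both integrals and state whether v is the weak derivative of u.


LHS = -648/π^3 + 162/π, RHS = -648/π^3 + 162/π. Yes, v = u' weakly.

u(x) = -2*x**3 - 1, classical derivative u'(x) = -6*x**2.
φ(x) = sin(πx/3), so φ'(x) = π*cos(π*x/3)/3.
Note φ(0) = φ(3) = 0, so the boundary term u·φ vanishes.
LHS = ∫_0^3 u(x) φ'(x) dx = ∫_0^3 (-2*π*x^3*cos(π*x/3)/3 - π*cos(π*x/3)/3) dx. Term by term:
  ∫_0^3 -π*cos(π*x/3)/3 dx = 0;  ∫_0^3 -2*π*x^3*cos(π*x/3)/3 dx = -648/π^3 + 162/π.
Sum: 0 + -648/π^3 + 162/π = -648/π^3 + 162/π.
So LHS = -648/π^3 + 162/π.
∫_0^3 v(x) φ(x) dx = ∫_0^3 (-6*x^2*sin(π*x/3)) dx. Term by term:
  ∫_0^3 -6*x^2*sin(π*x/3) dx = -162/π + 648/π^3.
So RHS = -∫_0^3 v(x) φ(x) dx = -648/π^3 + 162/π.
LHS = RHS, so the identity holds for this test φ.
Moreover u is smooth here and v(x) = u'(x) = -6*x**2 pointwise, so the identity holds for every test function. Hence v is the weak derivative of u.


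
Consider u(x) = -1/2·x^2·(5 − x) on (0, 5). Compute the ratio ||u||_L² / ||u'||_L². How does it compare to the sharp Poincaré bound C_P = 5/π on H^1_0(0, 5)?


||u||_L² / ||u'||_L² = 5*sqrt(14)/14 < C_P = 5/π.

u(x) = -1/2·x^2·(5 − x), so u'(x) = x*(3*x - 10)/2.
u(x) = -1/2·x^2·(5 − x) vanishes at x = 0 and x = 5, so u ∈ H^1_0(0, 5). Differentiate via the product rule and integrate the resulting polynomials term by term.
  ∫_0^5 u² dx = ∫_0^5 (x^6/4 - 5*x^5/2 + 25*x^4/4) dx. Term by term:
    ∫_0^5 x^6/4 dx = 78125/28;  ∫_0^5 -5*x^5/2 dx = -78125/12;  ∫_0^5 25*x^4/4 dx = 15625/4.
  Sum: 78125/28 − 78125/12 + 15625/4 = 15625/84.
  ∫_0^5 (u')² dx = ∫_0^5 (9*x^4/4 - 15*x^3 + 25*x^2) dx. Term by term:
    ∫_0^5 9*x^4/4 dx = 5625/4;  ∫_0^5 -15*x^3 dx = -9375/4;  ∫_0^5 25*x^2 dx = 3125/3.
  Sum: 5625/4 − 9375/4 + 3125/3 = 625/6.
∫_0^5 u² dx = 15625/84, so ||u||_L² = 125*sqrt(21)/42.
∫_0^5 (u')² dx = 625/6, so ||u'||_L² = 25*sqrt(6)/6.
Ratio ||u||_L² / ||u'||_L² = 5*sqrt(14)/14.
Sharp Poincaré constant on H^1_0(0, 5) is C_P = L/π = 5/π, achieved by sin(π/5·x).
A polynomial bump cannot attain the sharp Poincaré constant (only the first sine eigenfunction does), so the ratio is strictly less than C_P, consistent with ||u||_L² ≤ C_P ||u'||_L².


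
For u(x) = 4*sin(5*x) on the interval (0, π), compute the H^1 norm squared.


||u||_{H^1(0,π)}^2 = 208*π

u'(x) = 20*cos(5*x).
Expand u² and (u')² and integrate term by term on (0, π), using: for integers n ≥ 1, ∫_0^π sin²(nx) dx = ∫_0^π cos²(nx) dx = π/2; for n ≠ n', ∫_0^π sin(nx)sin(n'x) dx = ∫_0^π cos(nx)cos(n'x) dx = 0; and by product-to-sum, ∫_0^π sin(nx)cos(n'x) dx = ½∫_0^π [sin((n+n')x) + sin((n−n')x)] dx, which is 0 when n+n' is even and 2n/(n²−n'²) when n+n' is odd (it need not vanish on (0, π)).
  u² squared terms: (4)²·∫sin(5x)² dx = 16·π/2 = 8*π.
  So ∫_0^π u² dx = 8*π.
  (u')² squared terms: (20)²·∫cos(5x)² dx = 400·π/2 = 200*π.
  So ∫_0^π (u')² dx = 200*π.
||u||_{H^1}^2 = (8*π) + (200*π) = 208*π.


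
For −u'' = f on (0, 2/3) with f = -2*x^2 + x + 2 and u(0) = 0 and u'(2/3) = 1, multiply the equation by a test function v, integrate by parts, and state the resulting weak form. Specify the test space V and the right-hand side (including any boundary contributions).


V = {v ∈ H^1(0, 2/3) : v(0) = 0} (test functions vanish at x = 0 where u is specified); weak form: ∫_0^2/3 u'v' dx = ∫_0^2/3 (-2*x^2 + x + 2) v dx + v(2/3) for all v ∈ V.

Multiply both sides by a test function v and integrate from 0 to 2/3:
  ∫_0^2/3 −u''(x) v(x) dx = ∫_0^2/3 f(x) v(x) dx.
Integrate the LHS by parts once:
  ∫_0^2/3 −u'' v dx = −[u'(x) v(x)]_0^2/3 + ∫_0^2/3 u'(x) v'(x) dx.
Thus ∫_0^2/3 u'(x) v'(x) dx = ∫_0^2/3 f(x) v(x) dx + [u'(x) v(x)]_0^2/3.
Choose V so that boundary terms are either known or forced to vanish.
Mixed BC: u(0) = 0 (Dirichlet) and u'(2/3) = 1 (Neumann). Define V = {v ∈ H^1(0, 2/3) : v(0) = 0}. Then [u' v]_0^2/3 = u'(2/3)·v(2/3) − u'(0)·0 = v(2/3).
Weak formulation: find u (satisfying any essential BC) such that ∫_0^2/3 u'(x) v'(x) dx = ∫_0^2/3 f v dx + v(2/3) for all v ∈ V (Dirichlet at 0 absorbed into V; Neumann datum at x = 2/3 contributes the boundary term).
Substituting f(x) = -2*x^2 + x + 2, the right-hand side is ∫_0^2/3 (-2*x^2 + x + 2) v dx + v(2/3).


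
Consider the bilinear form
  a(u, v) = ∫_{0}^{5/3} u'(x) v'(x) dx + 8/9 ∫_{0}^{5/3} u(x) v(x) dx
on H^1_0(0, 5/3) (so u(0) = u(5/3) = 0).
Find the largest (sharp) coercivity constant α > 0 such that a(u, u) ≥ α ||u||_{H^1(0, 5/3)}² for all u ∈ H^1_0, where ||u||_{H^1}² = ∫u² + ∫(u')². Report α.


α = (200 + 81*π^2)/(9*(25 + 9*π^2))

Coercivity of a(·,·) on H^1_0(0, 5/3) means a(u, u) ≥ α ||u||_{H^1}² for every u ∈ H^1_0.
The interval has length L = 5/3, and Poincaré/coercivity depend only on L. Here a(u, u) = ∫(u')² + (8/9)·∫u².
Here 0 < c = 8/9 < 1. The condition a(u,u) ≥ α||u||_{H^1}² reads (1−α)∫(u')² ≥ (α−c)∫u². Any admissible α is ≤ 1 (rapidly oscillating u have ∫u²/∫(u')² → 0), and α = 1 would force 0 ≥ (1−c)∫u², impossible since c < 1; so 1−α > 0. By the sharp Poincaré inequality on H^1_0 of an interval of length L, ∫(u')² ≥ (π/L)²∫u² with equality for the first sine mode sin(π(x−x₀)/L) (x₀ the left endpoint), so the inequality holds for all u iff (1−α)(π/L)² ≥ α − c, i.e. α ≤ ((π/L)² + c)/((π/L)² + 1) = (1 + c(L/π)²)/(1 + (L/π)²). With (π/L)² = 9*π^2/25 and c = 8/9, the largest admissible constant is α = ((π/L)² + c)/((π/L)² + 1).
Simplifying, α = (200 + 81*π^2)/(9*(25 + 9*π^2)).


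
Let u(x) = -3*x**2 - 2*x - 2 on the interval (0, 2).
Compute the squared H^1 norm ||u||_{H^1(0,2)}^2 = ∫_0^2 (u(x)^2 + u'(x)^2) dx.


||u||_{H^1}^2 = 4864/15

The H^1 norm (squared) on an interval (0, L) is
  ||u||_{H^1}^2 = ∫_0^L u(x)^2 dx + ∫_0^L u'(x)^2 dx.
Compute u'(x) = -6*x - 2.
Then u(x)^2 = 9*x**4 + 12*x**3 + 16*x**2 + 8*x + 4 and u'(x)^2 = 36*x**2 + 24*x + 4.
Integrate each monomial from 0 to 2 using ∫_0^2 c·x^n dx = c·2^(n+1)/(n+1):
  ∫_0^2 u(x)^2 dx = ∫_0^2 (9*x^4 + 12*x^3 + 16*x^2 + 8*x + 4) dx. Term by term:
    ∫_0^2 9*x^4 dx = 288/5;  ∫_0^2 12*x^3 dx = 48;  ∫_0^2 16*x^2 dx = 128/3;
    ∫_0^2 8*x dx = 16;  ∫_0^2 4 dx = 8.
  Sum: 288/5 + 48 + 128/3 + 16 + 8 = 2584/15.
  ∫_0^2 u'(x)^2 dx = ∫_0^2 (36*x^2 + 24*x + 4) dx. Term by term:
    ∫_0^2 36*x^2 dx = 96;  ∫_0^2 24*x dx = 48;  ∫_0^2 4 dx = 8.
  Sum: 96 + 48 + 8 = 152.
Adding: ||u||_{H^1}^2 = 2584/15 + 152 = 4864/15.


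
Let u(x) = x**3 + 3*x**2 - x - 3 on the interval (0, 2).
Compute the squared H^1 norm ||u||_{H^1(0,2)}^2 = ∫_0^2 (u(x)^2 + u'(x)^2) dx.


||u||_{H^1}^2 = 33952/105

The H^1 norm (squared) on an interval (0, L) is
  ||u||_{H^1}^2 = ∫_0^L u(x)^2 dx + ∫_0^L u'(x)^2 dx.
Compute u'(x) = 3*x**2 + 6*x - 1.
Then u(x)^2 = x**6 + 6*x**5 + 7*x**4 - 12*x**3 - 17*x**2 + 6*x + 9 and u'(x)^2 = 9*x**4 + 36*x**3 + 30*x**2 - 12*x + 1.
Integrate each monomial from 0 to 2 using ∫_0^2 c·x^n dx = c·2^(n+1)/(n+1):
  ∫_0^2 u(x)^2 dx = ∫_0^2 (x^6 + 6*x^5 + 7*x^4 - 12*x^3 - 17*x^2 + 6*x + 9) dx. Term by term:
    ∫_0^2 x^6 dx = 128/7;  ∫_0^2 6*x^5 dx = 64;  ∫_0^2 7*x^4 dx = 224/5;
    ∫_0^2 -12*x^3 dx = -48;  ∫_0^2 -17*x^2 dx = -136/3;  ∫_0^2 6*x dx = 12;
    ∫_0^2 9 dx = 18.
  Sum: 128/7 + 64 + 224/5 − 48 − 136/3 + 12 + 18 = 6694/105.
  ∫_0^2 u'(x)^2 dx = ∫_0^2 (9*x^4 + 36*x^3 + 30*x^2 - 12*x + 1) dx. Term by term:
    ∫_0^2 9*x^4 dx = 288/5;  ∫_0^2 36*x^3 dx = 144;  ∫_0^2 30*x^2 dx = 80;
    ∫_0^2 -12*x dx = -24;  ∫_0^2 1 dx = 2.
  Sum: 288/5 + 144 + 80 − 24 + 2 = 1298/5.
Adding: ||u||_{H^1}^2 = 6694/105 + 1298/5 = 33952/105.


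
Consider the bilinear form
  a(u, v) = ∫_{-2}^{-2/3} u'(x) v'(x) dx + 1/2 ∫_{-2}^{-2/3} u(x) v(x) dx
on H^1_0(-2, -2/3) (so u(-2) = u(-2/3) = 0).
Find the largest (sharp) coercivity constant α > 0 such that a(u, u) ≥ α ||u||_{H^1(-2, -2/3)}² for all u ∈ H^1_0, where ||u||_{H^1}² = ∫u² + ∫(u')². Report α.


α = (8 + 9*π^2)/(16 + 9*π^2)

Coercivity of a(·,·) on H^1_0(-2, -2/3) means a(u, u) ≥ α ||u||_{H^1}² for every u ∈ H^1_0.
The interval has length L = 4/3, and Poincaré/coercivity depend only on L. Here a(u, u) = ∫(u')² + (1/2)·∫u².
Here 0 < c = 1/2 < 1. The condition a(u,u) ≥ α||u||_{H^1}² reads (1−α)∫(u')² ≥ (α−c)∫u². Any admissible α is ≤ 1 (rapidly oscillating u have ∫u²/∫(u')² → 0), and α = 1 would force 0 ≥ (1−c)∫u², impossible since c < 1; so 1−α > 0. By the sharp Poincaré inequality on H^1_0 of an interval of length L, ∫(u')² ≥ (π/L)²∫u² with equality for the first sine mode sin(π(x−x₀)/L) (x₀ the left endpoint), so the inequality holds for all u iff (1−α)(π/L)² ≥ α − c, i.e. α ≤ ((π/L)² + c)/((π/L)² + 1) = (1 + c(L/π)²)/(1 + (L/π)²). With (π/L)² = 9*π^2/16 and c = 1/2, the largest admissible constant is α = ((π/L)² + c)/((π/L)² + 1).
Simplifying, α = (8 + 9*π^2)/(16 + 9*π^2).


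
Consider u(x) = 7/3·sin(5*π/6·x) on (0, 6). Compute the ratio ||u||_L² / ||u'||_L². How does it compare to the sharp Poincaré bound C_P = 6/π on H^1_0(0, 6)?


||u||_L² / ||u'||_L² = 6/(5*π) < C_P = 6/π.

u(x) = 7/3·sin(5*π/6·x), so u'(x) = 35*π*cos(5*π*x/6)/18.
Writing u(x) = A·sin(kπx/L) with A = 7/3 and k = 5, use ∫_0^L sin²(kπx/L) dx = L/2 and ∫_0^L cos²(kπx/L) dx = L/2.
u² = 49/9·sin²(5*π/6·x) and (u')² = 1225*π^2/324·cos²(5*π/6·x), and each of sin², cos² integrates to L/2 = 3 over (0, 6).
∫_0^6 u² dx = 49/3, so ||u||_L² = 7*sqrt(3)/3.
∫_0^6 (u')² dx = 1225*π^2/108, so ||u'||_L² = 35*sqrt(3)*π/18.
Ratio ||u||_L² / ||u'||_L² = 6/(5*π).
Sharp Poincaré constant on H^1_0(0, 6) is C_P = L/π = 6/π, achieved by sin(π/6·x).
This is the k = 5 harmonic; the ratio L/(kπ) is strictly less than C_P = L/π, consistent with the sharp inequality ||u||_L² ≤ C_P ||u'||_L².


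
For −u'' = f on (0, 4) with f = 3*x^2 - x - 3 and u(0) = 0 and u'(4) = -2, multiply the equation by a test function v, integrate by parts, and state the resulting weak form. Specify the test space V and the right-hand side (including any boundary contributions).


V = {v ∈ H^1(0, 4) : v(0) = 0} (test functions vanish at x = 0 where u is specified); weak form: ∫_0^4 u'v' dx = ∫_0^4 (3*x^2 - x - 3) v dx − 2·v(4) for all v ∈ V.

Multiply both sides by a test function v and integrate from 0 to 4:
  ∫_0^4 −u''(x) v(x) dx = ∫_0^4 f(x) v(x) dx.
Integrate the LHS by parts once:
  ∫_0^4 −u'' v dx = −[u'(x) v(x)]_0^4 + ∫_0^4 u'(x) v'(x) dx.
Thus ∫_0^4 u'(x) v'(x) dx = ∫_0^4 f(x) v(x) dx + [u'(x) v(x)]_0^4.
Choose V so that boundary terms are either known or forced to vanish.
Mixed BC: u(0) = 0 (Dirichlet) and u'(4) = -2 (Neumann). Define V = {v ∈ H^1(0, 4) : v(0) = 0}. Then [u' v]_0^4 = u'(4)·v(4) − u'(0)·0 = − 2·v(4).
Weak formulation: find u (satisfying any essential BC) such that ∫_0^4 u'(x) v'(x) dx = ∫_0^4 f v dx − 2·v(4) for all v ∈ V (Dirichlet at 0 absorbed into V; Neumann datum at x = 4 contributes the boundary term).
Substituting f(x) = 3*x^2 - x - 3, the right-hand side is ∫_0^4 (3*x^2 - x - 3) v dx − 2·v(4).


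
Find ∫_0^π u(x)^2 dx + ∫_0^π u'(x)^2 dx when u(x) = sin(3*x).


||u||_{H^1(0,π)}^2 = 5*π

u'(x) = 3*cos(3*x).
Expand u² and (u')² and integrate term by term on (0, π), using: for integers n ≥ 1, ∫_0^π sin²(nx) dx = ∫_0^π cos²(nx) dx = π/2; for n ≠ n', ∫_0^π sin(nx)sin(n'x) dx = ∫_0^π cos(nx)cos(n'x) dx = 0; and by product-to-sum, ∫_0^π sin(nx)cos(n'x) dx = ½∫_0^π [sin((n+n')x) + sin((n−n')x)] dx, which is 0 when n+n' is even and 2n/(n²−n'²) when n+n' is odd (it need not vanish on (0, π)).
  u² squared terms: (1)²·∫sin(3x)² dx = 1·π/2 = π/2.
  So ∫_0^π u² dx = π/2.
  (u')² squared terms: (3)²·∫cos(3x)² dx = 9·π/2 = 9*π/2.
  So ∫_0^π (u')² dx = 9*π/2.
||u||_{H^1}^2 = (π/2) + (9*π/2) = 5*π.


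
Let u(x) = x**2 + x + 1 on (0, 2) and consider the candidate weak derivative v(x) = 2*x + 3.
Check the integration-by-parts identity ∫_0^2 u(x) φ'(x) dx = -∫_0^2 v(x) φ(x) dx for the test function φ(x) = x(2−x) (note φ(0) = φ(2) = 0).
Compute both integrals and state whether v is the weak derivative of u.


LHS = -4, RHS = -20/3. No, v is not the weak derivative of u.

u(x) = x**2 + x + 1, classical derivative u'(x) = 2*x + 1.
φ(x) = x(2−x), so φ'(x) = 2 - 2*x.
Note φ(0) = φ(2) = 0, so the boundary term u·φ vanishes.
LHS = ∫_0^2 u(x) φ'(x) dx = ∫_0^2 (2 - 2*x^3) dx. Term by term:
  ∫_0^2 -2*x^3 dx = -8;  ∫_0^2 2 dx = 4.
Sum: -8 + 4 = -4.
So LHS = -4.
∫_0^2 v(x) φ(x) dx = ∫_0^2 (-2*x^3 + x^2 + 6*x) dx. Term by term:
  ∫_0^2 -2*x^3 dx = -8;  ∫_0^2 x^2 dx = 8/3;  ∫_0^2 6*x dx = 12.
Sum: -8 + 8/3 + 12 = 20/3.
So RHS = -∫_0^2 v(x) φ(x) dx = -20/3.
LHS − RHS = 8/3 ≠ 0, so the identity fails.
(For a valid weak derivative the identity must hold for EVERY test function, in particular this one. The failure shows v is NOT the weak derivative of u.)
Correct weak derivative would be u'(x) = 2*x + 1.


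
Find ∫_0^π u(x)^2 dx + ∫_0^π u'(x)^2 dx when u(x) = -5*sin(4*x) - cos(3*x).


||u||_{H^1(0,π)}^2 = 800/7 + 435*π/2

u'(x) = 3*sin(3*x) - 20*cos(4*x).
Expand u² and (u')² and integrate term by term on (0, π), using: for integers n ≥ 1, ∫_0^π sin²(nx) dx = ∫_0^π cos²(nx) dx = π/2; for n ≠ n', ∫_0^π sin(nx)sin(n'x) dx = ∫_0^π cos(nx)cos(n'x) dx = 0; and by product-to-sum, ∫_0^π sin(nx)cos(n'x) dx = ½∫_0^π [sin((n+n')x) + sin((n−n')x)] dx, which is 0 when n+n' is even and 2n/(n²−n'²) when n+n' is odd (it need not vanish on (0, π)).
  u² squared terms: (-1)²·∫cos(3x)² dx = 1·π/2 = π/2;  (-5)²·∫sin(4x)² dx = 25·π/2 = 25*π/2.
  u² cross terms: 2·(-1)·(-5)·∫cos(3x)·sin(4x) dx = 10·(8/7) = 80/7.
  So ∫_0^π u² dx = π/2 + 25*π/2 + 80/7 = 80/7 + 13*π.
  (u')² squared terms: (-20)²·∫cos(4x)² dx = 400·π/2 = 200*π;  (3)²·∫sin(3x)² dx = 9·π/2 = 9*π/2.
  (u')² cross terms: 2·(-20)·(3)·∫cos(4x)·sin(3x) dx = -120·(-6/7) = 720/7.
  So ∫_0^π (u')² dx = 200*π + 9*π/2 + 720/7 = 720/7 + 409*π/2.
||u||_{H^1}^2 = (80/7 + 13*π) + (720/7 + 409*π/2) = 800/7 + 435*π/2.


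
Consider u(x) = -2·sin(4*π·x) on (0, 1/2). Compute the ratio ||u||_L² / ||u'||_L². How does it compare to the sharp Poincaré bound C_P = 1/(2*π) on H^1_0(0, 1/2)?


||u||_L² / ||u'||_L² = 1/(4*π) < C_P = 1/(2*π).

u(x) = -2·sin(4*π·x), so u'(x) = -8*π*cos(4*π*x).
Writing u(x) = A·sin(kπx/L) with A = -2 and k = 2, use ∫_0^L sin²(kπx/L) dx = L/2 and ∫_0^L cos²(kπx/L) dx = L/2.
u² = 4·sin²(4*π·x) and (u')² = 64*π^2·cos²(4*π·x), and each of sin², cos² integrates to L/2 = 1/4 over (0, 1/2).
∫_0^1/2 u² dx = 1, so ||u||_L² = 1.
∫_0^1/2 (u')² dx = 16*π^2, so ||u'||_L² = 4*π.
Ratio ||u||_L² / ||u'||_L² = 1/(4*π).
Sharp Poincaré constant on H^1_0(0, 1/2) is C_P = L/π = 1/(2*π), achieved by sin(2*π·x).
This is the k = 2 harmonic; the ratio L/(kπ) is strictly less than C_P = L/π, consistent with the sharp inequality ||u||_L² ≤ C_P ||u'||_L².


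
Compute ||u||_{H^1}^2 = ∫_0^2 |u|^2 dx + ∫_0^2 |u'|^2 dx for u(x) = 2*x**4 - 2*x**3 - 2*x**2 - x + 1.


||u||_{H^1}^2 = 61624/315

The H^1 norm (squared) on an interval (0, L) is
  ||u||_{H^1}^2 = ∫_0^L u(x)^2 dx + ∫_0^L u'(x)^2 dx.
Compute u'(x) = 8*x**3 - 6*x**2 - 4*x - 1.
Then u(x)^2 = 4*x**8 - 8*x**7 - 4*x**6 + 4*x**5 + 12*x**4 - 3*x**2 - 2*x + 1 and u'(x)^2 = 64*x**6 - 96*x**5 - 28*x**4 + 32*x**3 + 28*x**2 + 8*x + 1.
Integrate each monomial from 0 to 2 using ∫_0^2 c·x^n dx = c·2^(n+1)/(n+1):
  ∫_0^2 u(x)^2 dx = ∫_0^2 (4*x^8 - 8*x^7 - 4*x^6 + 4*x^5 + 12*x^4 - 3*x^2 - 2*x + 1) dx. Term by term:
    ∫_0^2 4*x^8 dx = 2048/9;  ∫_0^2 -8*x^7 dx = -256;  ∫_0^2 -4*x^6 dx = -512/7;
    ∫_0^2 4*x^5 dx = 128/3;  ∫_0^2 12*x^4 dx = 384/5;  ∫_0^2 -3*x^2 dx = -8;
    ∫_0^2 -2*x dx = -4;  ∫_0^2 1 dx = 2.
  Sum: 2048/9 − 256 − 512/7 + 128/3 + 384/5 − 8 − 4 + 2 = 2482/315.
  ∫_0^2 u'(x)^2 dx = ∫_0^2 (64*x^6 - 96*x^5 - 28*x^4 + 32*x^3 + 28*x^2 + 8*x + 1) dx. Term by term:
    ∫_0^2 64*x^6 dx = 8192/7;  ∫_0^2 -96*x^5 dx = -1024;  ∫_0^2 -28*x^4 dx = -896/5;
    ∫_0^2 32*x^3 dx = 128;  ∫_0^2 28*x^2 dx = 224/3;  ∫_0^2 8*x dx = 16;
    ∫_0^2 1 dx = 2.
  Sum: 8192/7 − 1024 − 896/5 + 128 + 224/3 + 16 + 2 = 19714/105.
Adding: ||u||_{H^1}^2 = 2482/315 + 19714/105 = 61624/315.


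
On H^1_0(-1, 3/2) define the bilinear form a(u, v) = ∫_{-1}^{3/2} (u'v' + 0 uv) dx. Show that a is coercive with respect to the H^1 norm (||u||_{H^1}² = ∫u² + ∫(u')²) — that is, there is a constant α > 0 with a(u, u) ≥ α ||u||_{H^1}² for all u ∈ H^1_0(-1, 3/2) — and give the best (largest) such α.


α = 4*π^2/(25 + 4*π^2)

Coercivity of a(·,·) on H^1_0(-1, 3/2) means a(u, u) ≥ α ||u||_{H^1}² for every u ∈ H^1_0.
The interval has length L = 5/2, and Poincaré/coercivity depend only on L. Here a(u, u) = ∫(u')² + (0)·∫u².
Here c = 0, so a(u,u) = ∫(u')² alone. The condition a(u,u) ≥ α||u||_{H^1}² reads (1−α)∫(u')² ≥ (α−c)∫u². Any admissible α is ≤ 1 (rapidly oscillating u have ∫u²/∫(u')² → 0), and α = 1 would force 0 ≥ (1−c)∫u², impossible since c < 1; so 1−α > 0. By the sharp Poincaré inequality on H^1_0 of an interval of length L, ∫(u')² ≥ (π/L)²∫u² with equality for the first sine mode sin(π(x−x₀)/L) (x₀ the left endpoint), so the inequality holds for all u iff (1−α)(π/L)² ≥ α − c, i.e. α ≤ ((π/L)² + c)/((π/L)² + 1) = (1 + c(L/π)²)/(1 + (L/π)²). (Direct route, valid since c ≤ 0: Poincaré gives c∫u² ≥ c(L/π)²∫(u')², so a(u,u) ≥ (1 + c(L/π)²)∫(u')², while ||u||_{H^1}² ≤ (1 + (L/π)²)∫(u')²; dividing yields the same α.) With (π/L)² = 4*π^2/25 and c = 0, the largest admissible constant is α = ((π/L)² + c)/((π/L)² + 1).
Simplifying, α = 4*π^2/(25 + 4*π^2).


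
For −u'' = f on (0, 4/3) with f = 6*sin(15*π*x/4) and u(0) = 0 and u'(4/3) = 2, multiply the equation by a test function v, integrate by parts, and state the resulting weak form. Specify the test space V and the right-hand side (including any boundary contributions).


V = {v ∈ H^1(0, 4/3) : v(0) = 0} (test functions vanish at x = 0 where u is specified); weak form: ∫_0^4/3 u'v' dx = ∫_0^4/3 (6*sin(15*π*x/4)) v dx + 2·v(4/3) for all v ∈ V.

Multiply both sides by a test function v and integrate from 0 to 4/3:
  ∫_0^4/3 −u''(x) v(x) dx = ∫_0^4/3 f(x) v(x) dx.
Integrate the LHS by parts once:
  ∫_0^4/3 −u'' v dx = −[u'(x) v(x)]_0^4/3 + ∫_0^4/3 u'(x) v'(x) dx.
Thus ∫_0^4/3 u'(x) v'(x) dx = ∫_0^4/3 f(x) v(x) dx + [u'(x) v(x)]_0^4/3.
Choose V so that boundary terms are either known or forced to vanish.
Mixed BC: u(0) = 0 (Dirichlet) and u'(4/3) = 2 (Neumann). Define V = {v ∈ H^1(0, 4/3) : v(0) = 0}. Then [u' v]_0^4/3 = u'(4/3)·v(4/3) − u'(0)·0 = 2·v(4/3).
Weak formulation: find u (satisfying any essential BC) such that ∫_0^4/3 u'(x) v'(x) dx = ∫_0^4/3 f v dx + 2·v(4/3) for all v ∈ V (Dirichlet at 0 absorbed into V; Neumann datum at x = 4/3 contributes the boundary term).
Substituting f(x) = 6*sin(15*π*x/4), the right-hand side is ∫_0^4/3 (6*sin(15*π*x/4)) v dx + 2·v(4/3).


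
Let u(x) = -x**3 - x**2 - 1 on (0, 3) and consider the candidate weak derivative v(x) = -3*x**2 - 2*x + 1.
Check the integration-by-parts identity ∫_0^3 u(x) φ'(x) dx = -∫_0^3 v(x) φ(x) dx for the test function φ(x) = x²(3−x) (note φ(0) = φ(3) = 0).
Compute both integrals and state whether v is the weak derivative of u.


LHS = 486/5, RHS = 1809/20. No, v is not the weak derivative of u.

u(x) = -x**3 - x**2 - 1, classical derivative u'(x) = -3*x**2 - 2*x.
φ(x) = x²(3−x), so φ'(x) = 3*x*(2 - x).
Note φ(0) = φ(3) = 0, so the boundary term u·φ vanishes.
LHS = ∫_0^3 u(x) φ'(x) dx = ∫_0^3 (3*x^5 - 3*x^4 - 6*x^3 + 3*x^2 - 6*x) dx. Term by term:
  ∫_0^3 3*x^5 dx = 729/2;  ∫_0^3 -3*x^4 dx = -729/5;  ∫_0^3 -6*x^3 dx = -243/2;
  ∫_0^3 3*x^2 dx = 27;  ∫_0^3 -6*x dx = -27.
Sum: 729/2 − 729/5 − 243/2 + 27 − 27 = 486/5.
So LHS = 486/5.
∫_0^3 v(x) φ(x) dx = ∫_0^3 (3*x^5 - 7*x^4 - 7*x^3 + 3*x^2) dx. Term by term:
  ∫_0^3 3*x^5 dx = 729/2;  ∫_0^3 -7*x^4 dx = -1701/5;  ∫_0^3 -7*x^3 dx = -567/4;
  ∫_0^3 3*x^2 dx = 27.
Sum: 729/2 − 1701/5 − 567/4 + 27 = -1809/20.
So RHS = -∫_0^3 v(x) φ(x) dx = 1809/20.
LHS − RHS = 27/4 ≠ 0, so the identity fails.
(For a valid weak derivative the identity must hold for EVERY test function, in particular this one. The failure shows v is NOT the weak derivative of u.)
Correct weak derivative would be u'(x) = -3*x**2 - 2*x.


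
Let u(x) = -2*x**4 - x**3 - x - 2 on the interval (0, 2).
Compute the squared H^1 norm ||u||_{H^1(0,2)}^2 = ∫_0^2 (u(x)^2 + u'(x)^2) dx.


||u||_{H^1}^2 = 736174/315

The H^1 norm (squared) on an interval (0, L) is
  ||u||_{H^1}^2 = ∫_0^L u(x)^2 dx + ∫_0^L u'(x)^2 dx.
Compute u'(x) = -8*x**3 - 3*x**2 - 1.
Then u(x)^2 = 4*x**8 + 4*x**7 + x**6 + 4*x**5 + 10*x**4 + 4*x**3 + x**2 + 4*x + 4 and u'(x)^2 = 64*x**6 + 48*x**5 + 9*x**4 + 16*x**3 + 6*x**2 + 1.
Integrate each monomial from 0 to 2 using ∫_0^2 c·x^n dx = c·2^(n+1)/(n+1):
  ∫_0^2 u(x)^2 dx = ∫_0^2 (4*x^8 + 4*x^7 + x^6 + 4*x^5 + 10*x^4 + 4*x^3 + x^2 + 4*x + 4) dx. Term by term:
    ∫_0^2 4*x^8 dx = 2048/9;  ∫_0^2 4*x^7 dx = 128;  ∫_0^2 x^6 dx = 128/7;
    ∫_0^2 4*x^5 dx = 128/3;  ∫_0^2 10*x^4 dx = 64;  ∫_0^2 4*x^3 dx = 16;
    ∫_0^2 x^2 dx = 8/3;  ∫_0^2 4*x dx = 8;  ∫_0^2 4 dx = 8.
  Sum: 2048/9 + 128 + 128/7 + 128/3 + 64 + 16 + 8/3 + 8 + 8 = 32456/63.
  ∫_0^2 u'(x)^2 dx = ∫_0^2 (64*x^6 + 48*x^5 + 9*x^4 + 16*x^3 + 6*x^2 + 1) dx. Term by term:
    ∫_0^2 64*x^6 dx = 8192/7;  ∫_0^2 48*x^5 dx = 512;  ∫_0^2 9*x^4 dx = 288/5;
    ∫_0^2 16*x^3 dx = 64;  ∫_0^2 6*x^2 dx = 16;  ∫_0^2 1 dx = 2.
  Sum: 8192/7 + 512 + 288/5 + 64 + 16 + 2 = 63766/35.
Adding: ||u||_{H^1}^2 = 32456/63 + 63766/35 = 736174/315.


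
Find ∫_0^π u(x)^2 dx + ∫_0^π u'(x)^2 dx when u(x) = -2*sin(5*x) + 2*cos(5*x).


||u||_{H^1(0,π)}^2 = 104*π

u'(x) = -10*sin(5*x) - 10*cos(5*x).
Expand u² and (u')² and integrate term by term on (0, π), using: for integers n ≥ 1, ∫_0^π sin²(nx) dx = ∫_0^π cos²(nx) dx = π/2; for n ≠ n', ∫_0^π sin(nx)sin(n'x) dx = ∫_0^π cos(nx)cos(n'x) dx = 0; and by product-to-sum, ∫_0^π sin(nx)cos(n'x) dx = ½∫_0^π [sin((n+n')x) + sin((n−n')x)] dx, which is 0 when n+n' is even and 2n/(n²−n'²) when n+n' is odd (it need not vanish on (0, π)).
  u² squared terms: (-2)²·∫sin(5x)² dx = 4·π/2 = 2*π;  (2)²·∫cos(5x)² dx = 4·π/2 = 2*π.
  u² cross terms: 2·(-2)·(2)·∫sin(5x)·cos(5x) dx = -8·(0) = 0.
  So ∫_0^π u² dx = 2*π + 2*π + 0 = 4*π.
  (u')² squared terms: (-10)²·∫cos(5x)² dx = 100·π/2 = 50*π;  (-10)²·∫sin(5x)² dx = 100·π/2 = 50*π.
  (u')² cross terms: 2·(-10)·(-10)·∫cos(5x)·sin(5x) dx = 200·(0) = 0.
  So ∫_0^π (u')² dx = 50*π + 50*π + 0 = 100*π.
||u||_{H^1}^2 = (4*π) + (100*π) = 104*π.


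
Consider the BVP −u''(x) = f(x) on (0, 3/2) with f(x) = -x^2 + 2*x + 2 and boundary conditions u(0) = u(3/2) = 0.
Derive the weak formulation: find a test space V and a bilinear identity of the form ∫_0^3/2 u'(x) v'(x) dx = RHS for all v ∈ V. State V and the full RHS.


V = H^1_0(0, 3/2) (so v(0) = v(3/2) = 0); weak form: ∫_0^3/2 u'v' dx = ∫_0^3/2 (-x^2 + 2*x + 2) v dx for all v ∈ V.

Multiply both sides by a test function v and integrate from 0 to 3/2:
  ∫_0^3/2 −u''(x) v(x) dx = ∫_0^3/2 f(x) v(x) dx.
Integrate the LHS by parts once:
  ∫_0^3/2 −u'' v dx = −[u'(x) v(x)]_0^3/2 + ∫_0^3/2 u'(x) v'(x) dx.
Thus ∫_0^3/2 u'(x) v'(x) dx = ∫_0^3/2 f(x) v(x) dx + [u'(x) v(x)]_0^3/2.
Choose V so that boundary terms are either known or forced to vanish.
u is Dirichlet: u(0) = u(3/2) = 0. Let V = H^1_0(0, 3/2); then v(0) = v(3/2) = 0, and [u' v]_0^3/2 = 0.
Weak formulation: find u (satisfying any essential BC) such that ∫_0^3/2 u'(x) v'(x) dx = ∫_0^3/2 f v dx for all v ∈ V.
Substituting f(x) = -x^2 + 2*x + 2, the right-hand side is ∫_0^3/2 (-x^2 + 2*x + 2) v dx.


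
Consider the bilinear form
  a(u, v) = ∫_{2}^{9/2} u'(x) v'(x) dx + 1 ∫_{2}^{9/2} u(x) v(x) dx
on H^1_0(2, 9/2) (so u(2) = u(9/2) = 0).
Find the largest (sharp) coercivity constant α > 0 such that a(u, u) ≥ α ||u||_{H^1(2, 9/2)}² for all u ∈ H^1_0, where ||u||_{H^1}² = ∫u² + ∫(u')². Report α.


α = 1

Coercivity of a(·,·) on H^1_0(2, 9/2) means a(u, u) ≥ α ||u||_{H^1}² for every u ∈ H^1_0.
The interval has length L = 5/2, and Poincaré/coercivity depend only on L. Here a(u, u) = ∫(u')² + (1)·∫u².
Here c = 1 ≥ 1, so a(u,u) = ∫(u')² + c∫u² ≥ ∫(u')² + ∫u² = ||u||_{H^1}², i.e. α = 1 works. No larger α is possible: a(u,u) ≥ α||u||_{H^1}² means (1−α)∫(u')² ≥ (α−c)∫u², and for the modes u_n = sin(nπ(x−x₀)/L) (x₀ the left endpoint) one has ∫u_n²/∫(u_n')² = (L/(nπ))² → 0, so a(u_n,u_n)/||u_n||_{H^1}² → 1. Hence the optimal constant is α = 1.
Therefore α = 1.


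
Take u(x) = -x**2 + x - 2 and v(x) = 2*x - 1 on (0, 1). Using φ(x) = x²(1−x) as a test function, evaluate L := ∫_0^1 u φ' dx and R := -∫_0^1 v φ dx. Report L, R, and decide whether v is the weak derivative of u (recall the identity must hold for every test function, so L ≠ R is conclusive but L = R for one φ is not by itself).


LHS = 1/60, RHS = -1/60. No, v is not the weak derivative of u.

u(x) = -x**2 + x - 2, classical derivative u'(x) = 1 - 2*x.
φ(x) = x²(1−x), so φ'(x) = x*(2 - 3*x).
Note φ(0) = φ(1) = 0, so the boundary term u·φ vanishes.
LHS = ∫_0^1 u(x) φ'(x) dx = ∫_0^1 (3*x^4 - 5*x^3 + 8*x^2 - 4*x) dx. Term by term:
  ∫_0^1 3*x^4 dx = 3/5;  ∫_0^1 -5*x^3 dx = -5/4;  ∫_0^1 8*x^2 dx = 8/3;
  ∫_0^1 -4*x dx = -2.
Sum: 3/5 − 5/4 + 8/3 − 2 = 1/60.
So LHS = 1/60.
∫_0^1 v(x) φ(x) dx = ∫_0^1 (-2*x^4 + 3*x^3 - x^2) dx. Term by term:
  ∫_0^1 -2*x^4 dx = -2/5;  ∫_0^1 3*x^3 dx = 3/4;  ∫_0^1 -x^2 dx = -1/3.
Sum: -2/5 + 3/4 − 1/3 = 1/60.
So RHS = -∫_0^1 v(x) φ(x) dx = -1/60.
LHS − RHS = 1/30 ≠ 0, so the identity fails.
(For a valid weak derivative the identity must hold for EVERY test function, in particular this one. The failure shows v is NOT the weak derivative of u.)
Correct weak derivative would be u'(x) = 1 - 2*x.


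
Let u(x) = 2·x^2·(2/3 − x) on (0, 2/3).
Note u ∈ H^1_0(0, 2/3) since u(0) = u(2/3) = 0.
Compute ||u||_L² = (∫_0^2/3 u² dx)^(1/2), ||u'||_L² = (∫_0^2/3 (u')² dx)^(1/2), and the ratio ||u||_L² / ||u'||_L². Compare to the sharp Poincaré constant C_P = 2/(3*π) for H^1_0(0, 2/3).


||u||_L² / ||u'||_L² = sqrt(14)/21 < C_P = 2/(3*π).

u(x) = 2·x^2·(2/3 − x), so u'(x) = 2*x*(4 - 9*x)/3.
u(x) = 2·x^2·(2/3 − x) vanishes at x = 0 and x = 2/3, so u ∈ H^1_0(0, 2/3). Differentiate via the product rule and integrate the resulting polynomials term by term.
  ∫_0^2/3 u² dx = ∫_0^2/3 (4*x^6 - 16*x^5/3 + 16*x^4/9) dx. Term by term:
    ∫_0^2/3 4*x^6 dx = 512/15309;  ∫_0^2/3 -16*x^5/3 dx = -512/6561;  ∫_0^2/3 16*x^4/9 dx = 512/10935.
  Sum: 512/15309 − 512/6561 + 512/10935 = 512/229635.
  ∫_0^2/3 (u')² dx = ∫_0^2/3 (36*x^4 - 32*x^3 + 64*x^2/9) dx. Term by term:
    ∫_0^2/3 36*x^4 dx = 128/135;  ∫_0^2/3 -32*x^3 dx = -128/81;  ∫_0^2/3 64*x^2/9 dx = 512/729.
  Sum: 128/135 − 128/81 + 512/729 = 256/3645.
∫_0^2/3 u² dx = 512/229635, so ||u||_L² = 16*sqrt(70)/2835.
∫_0^2/3 (u')² dx = 256/3645, so ||u'||_L² = 16*sqrt(5)/135.
Ratio ||u||_L² / ||u'||_L² = sqrt(14)/21.
Sharp Poincaré constant on H^1_0(0, 2/3) is C_P = L/π = 2/(3*π), achieved by sin(3*π/2·x).
A polynomial bump cannot attain the sharp Poincaré constant (only the first sine eigenfunction does), so the ratio is strictly less than C_P, consistent with ||u||_L² ≤ C_P ||u'||_L².


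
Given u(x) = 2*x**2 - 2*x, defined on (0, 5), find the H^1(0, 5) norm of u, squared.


||u||_{H^1}^2 = 5710/3

The H^1 norm (squared) on an interval (0, L) is
  ||u||_{H^1}^2 = ∫_0^L u(x)^2 dx + ∫_0^L u'(x)^2 dx.
Compute u'(x) = 4*x - 2.
Then u(x)^2 = 4*x**4 - 8*x**3 + 4*x**2 and u'(x)^2 = 16*x**2 - 16*x + 4.
Integrate each monomial from 0 to 5 using ∫_0^5 c·x^n dx = c·5^(n+1)/(n+1):
  ∫_0^5 u(x)^2 dx = ∫_0^5 (4*x^4 - 8*x^3 + 4*x^2) dx. Term by term:
    ∫_0^5 4*x^4 dx = 2500;  ∫_0^5 -8*x^3 dx = -1250;  ∫_0^5 4*x^2 dx = 500/3.
  Sum: 2500 − 1250 + 500/3 = 4250/3.
  ∫_0^5 u'(x)^2 dx = ∫_0^5 (16*x^2 - 16*x + 4) dx. Term by term:
    ∫_0^5 16*x^2 dx = 2000/3;  ∫_0^5 -16*x dx = -200;  ∫_0^5 4 dx = 20.
  Sum: 2000/3 − 200 + 20 = 1460/3.
Adding: ||u||_{H^1}^2 = 4250/3 + 1460/3 = 5710/3.


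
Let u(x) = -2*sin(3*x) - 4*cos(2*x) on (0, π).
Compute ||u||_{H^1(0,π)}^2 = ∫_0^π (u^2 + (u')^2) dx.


||u||_{H^1(0,π)}^2 = 96 + 60*π

u'(x) = 8*sin(2*x) - 6*cos(3*x).
Expand u² and (u')² and integrate term by term on (0, π), using: for integers n ≥ 1, ∫_0^π sin²(nx) dx = ∫_0^π cos²(nx) dx = π/2; for n ≠ n', ∫_0^π sin(nx)sin(n'x) dx = ∫_0^π cos(nx)cos(n'x) dx = 0; and by product-to-sum, ∫_0^π sin(nx)cos(n'x) dx = ½∫_0^π [sin((n+n')x) + sin((n−n')x)] dx, which is 0 when n+n' is even and 2n/(n²−n'²) when n+n' is odd (it need not vanish on (0, π)).
  u² squared terms: (-4)²·∫cos(2x)² dx = 16·π/2 = 8*π;  (-2)²·∫sin(3x)² dx = 4·π/2 = 2*π.
  u² cross terms: 2·(-4)·(-2)·∫cos(2x)·sin(3x) dx = 16·(6/5) = 96/5.
  So ∫_0^π u² dx = 8*π + 2*π + 96/5 = 96/5 + 10*π.
  (u')² squared terms: (-6)²·∫cos(3x)² dx = 36·π/2 = 18*π;  (8)²·∫sin(2x)² dx = 64·π/2 = 32*π.
  (u')² cross terms: 2·(-6)·(8)·∫cos(3x)·sin(2x) dx = -96·(-4/5) = 384/5.
  So ∫_0^π (u')² dx = 18*π + 32*π + 384/5 = 384/5 + 50*π.
||u||_{H^1}^2 = (96/5 + 10*π) + (384/5 + 50*π) = 96 + 60*π.


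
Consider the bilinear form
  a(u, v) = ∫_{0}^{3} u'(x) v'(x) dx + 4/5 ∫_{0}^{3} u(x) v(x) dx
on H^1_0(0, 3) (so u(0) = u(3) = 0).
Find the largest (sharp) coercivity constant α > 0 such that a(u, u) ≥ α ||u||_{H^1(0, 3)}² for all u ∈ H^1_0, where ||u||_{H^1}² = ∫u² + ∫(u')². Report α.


α = (36/5 + π^2)/(9 + π^2)

Coercivity of a(·,·) on H^1_0(0, 3) means a(u, u) ≥ α ||u||_{H^1}² for every u ∈ H^1_0.
The interval has length L = 3, and Poincaré/coercivity depend only on L. Here a(u, u) = ∫(u')² + (4/5)·∫u².
Here 0 < c = 4/5 < 1. The condition a(u,u) ≥ α||u||_{H^1}² reads (1−α)∫(u')² ≥ (α−c)∫u². Any admissible α is ≤ 1 (rapidly oscillating u have ∫u²/∫(u')² → 0), and α = 1 would force 0 ≥ (1−c)∫u², impossible since c < 1; so 1−α > 0. By the sharp Poincaré inequality on H^1_0 of an interval of length L, ∫(u')² ≥ (π/L)²∫u² with equality for the first sine mode sin(π(x−x₀)/L) (x₀ the left endpoint), so the inequality holds for all u iff (1−α)(π/L)² ≥ α − c, i.e. α ≤ ((π/L)² + c)/((π/L)² + 1) = (1 + c(L/π)²)/(1 + (L/π)²). With (π/L)² = π^2/9 and c = 4/5, the largest admissible constant is α = ((π/L)² + c)/((π/L)² + 1).
Simplifying, α = (36/5 + π^2)/(9 + π^2).


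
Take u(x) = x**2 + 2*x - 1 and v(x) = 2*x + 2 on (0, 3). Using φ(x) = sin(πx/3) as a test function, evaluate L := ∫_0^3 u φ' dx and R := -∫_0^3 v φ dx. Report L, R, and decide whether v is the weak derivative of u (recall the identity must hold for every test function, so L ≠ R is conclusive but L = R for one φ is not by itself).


LHS = -30/π, RHS = -30/π. Yes, v = u' weakly.

u(x) = x**2 + 2*x - 1, classical derivative u'(x) = 2*x + 2.
φ(x) = sin(πx/3), so φ'(x) = π*cos(π*x/3)/3.
Note φ(0) = φ(3) = 0, so the boundary term u·φ vanishes.
LHS = ∫_0^3 u(x) φ'(x) dx = ∫_0^3 (π*x^2*cos(π*x/3)/3 + 2*π*x*cos(π*x/3)/3 - π*cos(π*x/3)/3) dx. Term by term:
  ∫_0^3 -π*cos(π*x/3)/3 dx = 0;  ∫_0^3 π*x^2*cos(π*x/3)/3 dx = -18/π;  ∫_0^3 2*π*x*cos(π*x/3)/3 dx = -12/π.
Sum: 0 − 18/π − 12/π = -30/π.
So LHS = -30/π.
∫_0^3 v(x) φ(x) dx = ∫_0^3 (2*x*sin(π*x/3) + 2*sin(π*x/3)) dx. Term by term:
  ∫_0^3 2*sin(π*x/3) dx = 12/π;  ∫_0^3 2*x*sin(π*x/3) dx = 18/π.
Sum: 12/π + 18/π = 30/π.
So RHS = -∫_0^3 v(x) φ(x) dx = -30/π.
LHS = RHS, so the identity holds for this test φ.
Moreover u is smooth here and v(x) = u'(x) = 2*x + 2 pointwise, so the identity holds for every test function. Hence v is the weak derivative of u.


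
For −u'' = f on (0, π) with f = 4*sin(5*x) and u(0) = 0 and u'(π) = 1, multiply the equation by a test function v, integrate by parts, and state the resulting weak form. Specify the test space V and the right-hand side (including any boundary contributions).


V = {v ∈ H^1(0, π) : v(0) = 0} (test functions vanish at x = 0 where u is specified); weak form: ∫_0^π u'v' dx = ∫_0^π (4*sin(5*x)) v dx + v(π) for all v ∈ V.

Multiply both sides by a test function v and integrate from 0 to π:
  ∫_0^π −u''(x) v(x) dx = ∫_0^π f(x) v(x) dx.
Integrate the LHS by parts once:
  ∫_0^π −u'' v dx = −[u'(x) v(x)]_0^π + ∫_0^π u'(x) v'(x) dx.
Thus ∫_0^π u'(x) v'(x) dx = ∫_0^π f(x) v(x) dx + [u'(x) v(x)]_0^π.
Choose V so that boundary terms are either known or forced to vanish.
Mixed BC: u(0) = 0 (Dirichlet) and u'(π) = 1 (Neumann). Define V = {v ∈ H^1(0, π) : v(0) = 0}. Then [u' v]_0^π = u'(π)·v(π) − u'(0)·0 = v(π).
Weak formulation: find u (satisfying any essential BC) such that ∫_0^π u'(x) v'(x) dx = ∫_0^π f v dx + v(π) for all v ∈ V (Dirichlet at 0 absorbed into V; Neumann datum at x = π contributes the boundary term).
Substituting f(x) = 4*sin(5*x), the right-hand side is ∫_0^π (4*sin(5*x)) v dx + v(π).
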